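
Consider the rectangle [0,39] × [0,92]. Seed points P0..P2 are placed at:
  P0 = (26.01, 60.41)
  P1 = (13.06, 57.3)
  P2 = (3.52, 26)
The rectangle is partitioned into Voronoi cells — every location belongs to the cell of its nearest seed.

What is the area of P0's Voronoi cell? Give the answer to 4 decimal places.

Area of P0's cell: 1216.0442

1. box [0,39]×[0,92]: [(0, 0) (39, 0) (39, 92) (0, 92)]
2. ⊥bis P0·P1 via (19.535,58.855): [(33.6693, 0) (39, 0) (39, 92) (11.5751, 92)]  |A|=1506.7589
3. ⊥bis P0·P2 via (14.765,43.205): [(24.8813, 36.5931) (39, 27.3653) (39, 92) (11.5751, 92)]  |A|=1216.0442
4. canonical 4-gon: [(24.8813, 36.5931) (39, 27.3653) (39, 92) (11.5751, 92)]
5. shoelace: 1216.0442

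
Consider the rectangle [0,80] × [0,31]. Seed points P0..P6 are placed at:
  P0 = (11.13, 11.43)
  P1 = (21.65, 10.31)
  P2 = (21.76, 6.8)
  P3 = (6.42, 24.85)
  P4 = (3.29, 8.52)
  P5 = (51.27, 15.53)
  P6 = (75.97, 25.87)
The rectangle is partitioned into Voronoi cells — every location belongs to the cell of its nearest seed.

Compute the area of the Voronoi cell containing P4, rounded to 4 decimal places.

Area of P4's cell: 132.6660

1. box [0,80]×[0,31]: [(0, 0) (80, 0) (80, 31) (0, 31)]
2. ⊥bis P4·P0 via (7.21,9.975): [(0, 29.3999) (0, 0) (10.9125, 0)]  |A|=160.4124
3. ⊥bis P4·P1 via (12.47,9.415): [(0, 29.3999) (0, 0) (10.9125, 0)]  |A|=160.4124
4. ⊥bis P4·P2 via (12.525,7.66): [(0, 29.3999) (0, 0) (10.9125, 0)]  |A|=160.4124
5. ⊥bis P4·P3 via (4.855,16.685): [(4.709, 16.713) (0, 17.6156) (0, 0) (10.9125, 0)]  |A|=132.666
6. ⊥bis P4·P5 via (27.28,12.025): [(4.709, 16.713) (0, 17.6156) (0, 0) (10.9125, 0)]  |A|=132.666
7. ⊥bis P4·P6 via (39.63,17.195): [(4.709, 16.713) (0, 17.6156) (0, 0) (10.9125, 0)]  |A|=132.666
8. canonical 4-gon: [(4.709, 16.713) (0, 17.6156) (0, 0) (10.9125, 0)]
9. shoelace: 132.666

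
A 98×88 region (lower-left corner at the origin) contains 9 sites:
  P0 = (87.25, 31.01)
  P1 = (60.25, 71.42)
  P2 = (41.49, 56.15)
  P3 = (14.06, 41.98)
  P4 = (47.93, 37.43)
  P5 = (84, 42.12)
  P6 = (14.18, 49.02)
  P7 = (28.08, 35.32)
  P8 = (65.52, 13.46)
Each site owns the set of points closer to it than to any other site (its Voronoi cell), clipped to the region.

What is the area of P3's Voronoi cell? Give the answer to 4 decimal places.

Area of P3's cell: 615.8394

1. box [0,98]×[0,88]: [(0, 0) (98, 0) (98, 88) (0, 88)]
2. ⊥bis P3·P0 via (50.655,36.495): [(0, 0) (45.185, 0) (58.3748, 88) (0, 88)]  |A|=4556.6293
3. ⊥bis P3·P1 via (37.155,56.7): [(0, 0) (45.185, 0) (50.5366, 35.7049) (17.2054, 88) (0, 88)]  |A|=3480.1516
4. ⊥bis P3·P2 via (27.775,49.065): [(0, 0) (45.185, 0) (46.9698, 11.9081) (7.6617, 88) (0, 88)]  |A|=2627.2
5. ⊥bis P3·P4 via (30.995,39.705): [(0, 0) (25.6611, 0) (31.3284, 42.1865) (7.6617, 88) (0, 88)]  |A|=2095.2281
6. ⊥bis P3·P5 via (49.03,42.05): [(0, 0) (25.6611, 0) (31.3284, 42.1865) (7.6617, 88) (0, 88)]  |A|=2095.2281
7. ⊥bis P3·P6 via (14.12,45.5): [(0, 45.7407) (0, 0) (25.6611, 0) (31.3284, 42.1865) (29.7543, 45.2335)]  |A|=1302.6987
8. ⊥bis P3·P7 via (21.07,38.65): [(24.242, 45.3275) (0, 45.7407) (0, 0) (2.7099, 0)]  |A|=615.8394
9. ⊥bis P3·P8 via (39.79,27.72): [(24.242, 45.3275) (0, 45.7407) (0, 0) (2.7099, 0)]  |A|=615.8394
10. canonical 4-gon: [(24.242, 45.3275) (0, 45.7407) (0, 0) (2.7099, 0)]
11. shoelace: 615.8394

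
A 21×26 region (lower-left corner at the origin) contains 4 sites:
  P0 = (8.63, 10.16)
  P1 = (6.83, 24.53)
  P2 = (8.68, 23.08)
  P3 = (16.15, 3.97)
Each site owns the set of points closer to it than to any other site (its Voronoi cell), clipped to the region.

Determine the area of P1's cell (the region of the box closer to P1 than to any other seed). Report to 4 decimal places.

1. box [0,21]×[0,26]: [(0, 0) (21, 0) (21, 26) (0, 26)]
2. ⊥bis P1·P0 via (7.73,17.345): [(0, 16.3767) (21, 19.0072) (21, 26) (0, 26)]  |A|=174.4686
3. ⊥bis P1·P2 via (7.755,23.805): [(0, 16.3767) (2.1433, 16.6452) (9.4754, 26) (0, 26)]  |A|=54.6329
4. ⊥bis P1·P3 via (11.49,14.25): [(0, 16.3767) (2.1433, 16.6452) (9.4754, 26) (0, 26)]  |A|=54.6329
5. canonical 4-gon: [(0, 16.3767) (2.1433, 16.6452) (9.4754, 26) (0, 26)]
6. shoelace: 54.6329

Area of P1's cell: 54.6329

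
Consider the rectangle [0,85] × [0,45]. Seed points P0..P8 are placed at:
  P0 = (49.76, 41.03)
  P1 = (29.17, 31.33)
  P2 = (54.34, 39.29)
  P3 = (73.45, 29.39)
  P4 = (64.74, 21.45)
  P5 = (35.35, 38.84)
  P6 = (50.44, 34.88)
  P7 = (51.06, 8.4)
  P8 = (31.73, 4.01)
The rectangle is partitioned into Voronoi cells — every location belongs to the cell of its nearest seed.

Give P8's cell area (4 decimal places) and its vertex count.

Area of P8's cell: 680.6459 (4 vertices)

1. box [0,85]×[0,45]: [(0, 0) (85, 0) (85, 45) (0, 45)]
2. ⊥bis P8·P0 via (40.745,22.52): [(0, 42.3642) (0, 0) (85, 0) (85, 0.9663)]  |A|=1841.5467
3. ⊥bis P8·P1 via (30.45,17.67): [(47.4353, 19.2616) (0, 14.8167) (0, 0) (85, 0) (85, 0.9663)]  |A|=1188.1848
4. ⊥bis P8·P2 via (43.035,21.65): [(46.8477, 19.2065) (0, 14.8167) (0, 0) (76.817, 0)]  |A|=1084.759
5. ⊥bis P8·P3 via (52.59,16.7): [(53.7601, 14.7766) (46.8477, 19.2065) (0, 14.8167) (0, 0) (62.7493, 0)]  |A|=980.8225
6. ⊥bis P8·P4 via (48.235,12.73): [(44.9093, 19.0249) (0, 14.8167) (0, 0) (54.9606, 0)]  |A|=855.5131
7. ⊥bis P8·P5 via (33.54,21.425): [(44.9093, 19.0249) (0, 14.8167) (0, 0) (54.9606, 0)]  |A|=855.5131
8. ⊥bis P8·P6 via (41.085,19.445): [(46.3842, 16.2332) (42.1974, 18.7708) (0, 14.8167) (0, 0) (54.9606, 0)]  |A|=851.5404
9. ⊥bis P8·P7 via (41.395,6.205): [(38.6174, 18.4353) (0, 14.8167) (0, 0) (42.8042, 0)]  |A|=680.6459
10. canonical 4-gon: [(38.6174, 18.4353) (0, 14.8167) (0, 0) (42.8042, 0)]
11. shoelace: 680.6459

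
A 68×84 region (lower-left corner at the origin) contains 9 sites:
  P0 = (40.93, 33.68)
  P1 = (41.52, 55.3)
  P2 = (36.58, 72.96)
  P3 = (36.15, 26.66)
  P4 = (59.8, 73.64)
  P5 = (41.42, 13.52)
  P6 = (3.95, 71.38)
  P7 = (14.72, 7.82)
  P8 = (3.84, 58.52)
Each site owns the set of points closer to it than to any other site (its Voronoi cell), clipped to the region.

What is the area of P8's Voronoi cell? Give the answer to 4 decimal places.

Area of P8's cell: 644.3397

1. box [0,68]×[0,84]: [(0, 0) (68, 0) (68, 84) (0, 84)]
2. ⊥bis P8·P0 via (22.385,46.1): [(0, 12.6757) (47.7675, 84) (0, 84)]  |A|=1703.4909
3. ⊥bis P8·P1 via (22.68,56.91): [(0, 12.6757) (21.6642, 45.0238) (24.995, 84) (0, 84)]  |A|=1259.699
4. ⊥bis P8·P2 via (20.21,65.74): [(0, 12.6757) (21.6642, 45.0238) (22.9112, 59.6155) (12.1564, 84) (0, 84)]  |A|=1103.1677
5. ⊥bis P8·P3 via (19.995,42.59): [(0, 22.3126) (20.1174, 42.7141) (21.6642, 45.0238) (22.9112, 59.6155) (12.1564, 84) (0, 84)]  |A|=1006.233
6. ⊥bis P8·P4 via (31.82,66.08): [(0, 22.3126) (20.1174, 42.7141) (21.6642, 45.0238) (22.9112, 59.6155) (12.1564, 84) (0, 84)]  |A|=1006.233
7. ⊥bis P8·P5 via (22.63,36.02): [(0, 22.3126) (20.1174, 42.7141) (21.6642, 45.0238) (22.9112, 59.6155) (12.1564, 84) (0, 84)]  |A|=1006.233
8. ⊥bis P8·P6 via (3.895,64.95): [(0, 64.9833) (0, 22.3126) (20.1174, 42.7141) (21.6642, 45.0238) (22.9112, 59.6155) (20.6215, 64.8069)]  |A|=693.497
9. ⊥bis P8·P7 via (9.28,33.17): [(0, 64.9833) (0, 31.1786) (11.089, 33.5582) (20.1174, 42.7141) (21.6642, 45.0238) (22.9112, 59.6155) (20.6215, 64.8069)]  |A|=644.3397
10. canonical 7-gon: [(0, 64.9833) (0, 31.1786) (11.089, 33.5582) (20.1174, 42.7141) (21.6642, 45.0238) (22.9112, 59.6155) (20.6215, 64.8069)]
11. shoelace: 644.3397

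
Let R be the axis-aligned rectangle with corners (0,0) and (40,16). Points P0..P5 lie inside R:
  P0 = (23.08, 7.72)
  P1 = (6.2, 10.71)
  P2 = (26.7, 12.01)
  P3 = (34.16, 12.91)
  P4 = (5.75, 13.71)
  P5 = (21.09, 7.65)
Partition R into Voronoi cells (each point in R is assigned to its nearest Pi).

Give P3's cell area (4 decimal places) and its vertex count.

Area of P3's cell: 141.1959 (5 vertices)

1. box [0,40]×[0,16]: [(0, 0) (40, 0) (40, 16) (0, 16)]
2. ⊥bis P3·P0 via (28.62,10.315): [(33.4517, 0) (40, 0) (40, 16) (25.9571, 16)]  |A|=164.73
3. ⊥bis P3·P1 via (20.18,11.81): [(33.4517, 0) (40, 0) (40, 16) (25.9571, 16)]  |A|=164.73
4. ⊥bis P3·P2 via (30.43,12.46): [(31.4065, 4.3663) (33.4517, 0) (40, 0) (40, 16) (30.0029, 16)]  |A|=141.1959
5. ⊥bis P3·P4 via (19.955,13.31): [(31.4065, 4.3663) (33.4517, 0) (40, 0) (40, 16) (30.0029, 16)]  |A|=141.1959
6. ⊥bis P3·P5 via (27.625,10.28): [(31.4065, 4.3663) (33.4517, 0) (40, 0) (40, 16) (30.0029, 16)]  |A|=141.1959
7. canonical 5-gon: [(31.4065, 4.3663) (33.4517, 0) (40, 0) (40, 16) (30.0029, 16)]
8. shoelace: 141.1959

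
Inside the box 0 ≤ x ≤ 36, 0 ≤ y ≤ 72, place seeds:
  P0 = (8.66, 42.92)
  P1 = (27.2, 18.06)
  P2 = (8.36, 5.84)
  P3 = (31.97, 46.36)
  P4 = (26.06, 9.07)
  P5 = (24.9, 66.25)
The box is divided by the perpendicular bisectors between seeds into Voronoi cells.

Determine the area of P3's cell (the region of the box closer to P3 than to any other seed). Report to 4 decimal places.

1. box [0,36]×[0,72]: [(0, 0) (36, 0) (36, 72) (0, 72)]
2. ⊥bis P3·P0 via (20.315,44.64): [(26.9028, 0) (36, 0) (36, 72) (16.2773, 72)]  |A|=1037.5158
3. ⊥bis P3·P1 via (29.585,32.21): [(21.9597, 33.4953) (36, 31.1287) (36, 72) (16.2773, 72)]  |A|=666.6308
4. ⊥bis P3·P2 via (20.165,26.1): [(21.9597, 33.4953) (36, 31.1287) (36, 72) (16.2773, 72)]  |A|=666.6308
5. ⊥bis P3·P4 via (29.015,27.715): [(21.9597, 33.4953) (36, 31.1287) (36, 72) (16.2773, 72)]  |A|=666.6308
6. ⊥bis P3·P5 via (28.435,56.305): [(19.084, 52.9812) (21.9597, 33.4953) (36, 31.1287) (36, 58.994)]  |A|=369.0752
7. canonical 4-gon: [(19.084, 52.9812) (21.9597, 33.4953) (36, 31.1287) (36, 58.994)]
8. shoelace: 369.0752

Area of P3's cell: 369.0752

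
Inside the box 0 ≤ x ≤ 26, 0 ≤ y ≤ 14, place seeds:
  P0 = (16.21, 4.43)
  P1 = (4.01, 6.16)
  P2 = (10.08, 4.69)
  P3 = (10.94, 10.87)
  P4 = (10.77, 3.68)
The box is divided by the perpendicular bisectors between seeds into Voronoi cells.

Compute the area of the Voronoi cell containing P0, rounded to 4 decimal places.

1. box [0,26]×[0,14]: [(0, 0) (26, 0) (26, 14) (0, 14)]
2. ⊥bis P0·P1 via (10.11,5.295): [(9.3592, 0) (26, 0) (26, 14) (11.3444, 14)]  |A|=219.0752
3. ⊥bis P0·P2 via (13.145,4.56): [(12.9516, 0) (26, 0) (26, 14) (13.5454, 14)]  |A|=178.5211
4. ⊥bis P0·P3 via (13.575,7.65): [(13.2653, 7.3966) (12.9516, 0) (26, 0) (26, 14) (21.3348, 14)]  |A|=152.8028
5. ⊥bis P0·P4 via (13.49,4.055): [(13.2653, 7.3966) (13.2098, 6.0875) (14.0491, 0) (26, 0) (26, 14) (21.3348, 14)]  |A|=149.4624
6. canonical 6-gon: [(13.2653, 7.3966) (13.2098, 6.0875) (14.0491, 0) (26, 0) (26, 14) (21.3348, 14)]
7. shoelace: 149.4624

Area of P0's cell: 149.4624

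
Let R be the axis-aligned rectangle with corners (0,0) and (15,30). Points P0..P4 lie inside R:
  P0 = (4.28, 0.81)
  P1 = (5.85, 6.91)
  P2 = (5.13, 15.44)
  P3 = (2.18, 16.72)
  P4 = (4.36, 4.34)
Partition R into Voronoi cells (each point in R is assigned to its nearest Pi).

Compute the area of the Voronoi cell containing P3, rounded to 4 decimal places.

Area of P3's cell: 106.4814

1. box [0,15]×[0,30]: [(0, 0) (15, 0) (15, 30) (0, 30)]
2. ⊥bis P3·P0 via (3.23,8.765): [(0, 8.3387) (15, 10.3186) (15, 30) (0, 30)]  |A|=310.0709
3. ⊥bis P3·P1 via (4.015,11.815): [(0, 10.313) (15, 15.9246) (15, 30) (0, 30)]  |A|=253.2185
4. ⊥bis P3·P2 via (3.655,16.08): [(0, 10.313) (1.3761, 10.8278) (9.6949, 30) (0, 30)]  |A|=106.4814
5. ⊥bis P3·P4 via (3.27,10.53): [(0, 10.313) (1.3761, 10.8278) (9.6949, 30) (0, 30)]  |A|=106.4814
6. canonical 4-gon: [(0, 10.313) (1.3761, 10.8278) (9.6949, 30) (0, 30)]
7. shoelace: 106.4814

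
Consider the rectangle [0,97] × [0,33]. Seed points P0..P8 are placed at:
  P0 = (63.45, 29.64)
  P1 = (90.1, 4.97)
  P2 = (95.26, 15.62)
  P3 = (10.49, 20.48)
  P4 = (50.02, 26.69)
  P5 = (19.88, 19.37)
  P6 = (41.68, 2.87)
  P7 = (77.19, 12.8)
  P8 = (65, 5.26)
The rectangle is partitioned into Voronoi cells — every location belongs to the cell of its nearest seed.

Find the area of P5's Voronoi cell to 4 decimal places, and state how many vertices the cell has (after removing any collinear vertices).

1. box [0,97]×[0,33]: [(0, 0) (97, 0) (97, 33) (0, 33)]
2. ⊥bis P5·P0 via (41.665,24.505): [(0, 0) (47.4411, 0) (39.6626, 33) (0, 33)]  |A|=1437.212
3. ⊥bis P5·P1 via (54.99,12.17): [(0, 0) (47.4411, 0) (39.6626, 33) (0, 33)]  |A|=1437.212
4. ⊥bis P5·P2 via (57.57,17.495): [(0, 0) (47.4411, 0) (39.6626, 33) (0, 33)]  |A|=1437.212
5. ⊥bis P5·P3 via (15.185,19.925): [(12.8296, 0) (47.4411, 0) (39.6626, 33) (16.7306, 33)]  |A|=949.4678
6. ⊥bis P5·P4 via (34.95,23.03): [(12.8296, 0) (40.5432, 0) (32.5286, 33) (16.7306, 33)]  |A|=717.9411
7. ⊥bis P5·P6 via (30.78,11.12): [(12.8296, 0) (22.3635, 0) (36.1269, 18.1843) (32.5286, 33) (16.7306, 33)]  |A|=552.648
8. ⊥bis P5·P7 via (48.535,16.085): [(12.8296, 0) (22.3635, 0) (36.1269, 18.1843) (32.5286, 33) (16.7306, 33)]  |A|=552.648
9. ⊥bis P5·P8 via (42.44,12.315): [(12.8296, 0) (22.3635, 0) (36.1269, 18.1843) (32.5286, 33) (16.7306, 33)]  |A|=552.648
10. canonical 5-gon: [(12.8296, 0) (22.3635, 0) (36.1269, 18.1843) (32.5286, 33) (16.7306, 33)]
11. shoelace: 552.648

Area of P5's cell: 552.6480 (5 vertices)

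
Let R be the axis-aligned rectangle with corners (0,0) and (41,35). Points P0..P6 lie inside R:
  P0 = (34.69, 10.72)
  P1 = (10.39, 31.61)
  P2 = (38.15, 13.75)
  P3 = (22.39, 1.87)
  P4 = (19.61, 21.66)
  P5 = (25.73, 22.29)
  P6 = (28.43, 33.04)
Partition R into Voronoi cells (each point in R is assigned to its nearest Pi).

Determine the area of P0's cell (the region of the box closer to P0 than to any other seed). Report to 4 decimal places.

1. box [0,41]×[0,35]: [(0, 0) (41, 0) (41, 35) (0, 35)]
2. ⊥bis P0·P1 via (22.54,21.165): [(4.3451, 0) (41, 0) (41, 35) (34.4335, 35)]  |A|=756.3743
3. ⊥bis P0·P2 via (36.42,12.235): [(25.5419, 24.6569) (4.3451, 0) (41, 0) (41, 7.005)]  |A|=506.0406
4. ⊥bis P0·P3 via (28.54,6.295): [(25.5419, 24.6569) (19.9819, 18.1893) (33.0693, 0) (41, 0) (41, 7.005)]  |A|=244.8032
5. ⊥bis P0·P4 via (27.15,16.19): [(29.7808, 19.8164) (24.2734, 12.2248) (33.0693, 0) (41, 0) (41, 7.005)]  |A|=184.9248
6. ⊥bis P0·P5 via (30.21,16.505): [(31.6822, 17.6451) (24.42, 12.0211) (33.0693, 0) (41, 0) (41, 7.005)]  |A|=170.5766
7. ⊥bis P0·P6 via (31.56,21.88): [(31.6822, 17.6451) (24.42, 12.0211) (33.0693, 0) (41, 0) (41, 7.005)]  |A|=170.5766
8. canonical 5-gon: [(31.6822, 17.6451) (24.42, 12.0211) (33.0693, 0) (41, 0) (41, 7.005)]
9. shoelace: 170.5766

Area of P0's cell: 170.5766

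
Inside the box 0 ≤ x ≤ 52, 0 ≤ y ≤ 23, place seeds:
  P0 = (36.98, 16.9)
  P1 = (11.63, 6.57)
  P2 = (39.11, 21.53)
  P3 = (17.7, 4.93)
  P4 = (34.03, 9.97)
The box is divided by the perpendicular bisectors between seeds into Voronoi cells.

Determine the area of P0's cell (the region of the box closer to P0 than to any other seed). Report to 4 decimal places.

Area of P0's cell: 196.5782

1. box [0,52]×[0,23]: [(0, 0) (52, 0) (52, 23) (0, 23)]
2. ⊥bis P0·P1 via (24.305,11.735): [(29.087, 0) (52, 0) (52, 23) (19.7146, 23)]  |A|=634.7825
3. ⊥bis P0·P2 via (38.045,19.215): [(29.087, 0) (52, 0) (52, 12.7951) (29.8175, 23) (19.7146, 23)]  |A|=521.5974
4. ⊥bis P0·P3 via (27.34,10.915): [(34.1166, 0) (52, 0) (52, 12.7951) (29.8175, 23) (19.837, 23)]  |A|=462.3485
5. ⊥bis P0·P4 via (35.505,13.435): [(22.2804, 19.0645) (52, 6.4133) (52, 12.7951) (29.8175, 23) (19.837, 23)]  |A|=196.5782
6. canonical 5-gon: [(22.2804, 19.0645) (52, 6.4133) (52, 12.7951) (29.8175, 23) (19.837, 23)]
7. shoelace: 196.5782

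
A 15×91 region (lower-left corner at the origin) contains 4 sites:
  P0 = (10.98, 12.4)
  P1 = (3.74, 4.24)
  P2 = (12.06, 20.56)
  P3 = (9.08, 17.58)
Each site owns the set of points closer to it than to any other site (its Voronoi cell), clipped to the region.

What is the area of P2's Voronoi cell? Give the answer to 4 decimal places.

1. box [0,15]×[0,91]: [(0, 0) (15, 0) (15, 91) (0, 91)]
2. ⊥bis P2·P0 via (11.52,16.48): [(0, 18.0047) (15, 16.0194) (15, 91) (0, 91)]  |A|=1109.8191
3. ⊥bis P2·P1 via (7.9,12.4): [(0, 18.0047) (15, 16.0194) (15, 91) (0, 91)]  |A|=1109.8191
4. ⊥bis P2·P3 via (10.57,19.07): [(0, 29.64) (13.4102, 16.2298) (15, 16.0194) (15, 91) (0, 91)]  |A|=1031.8035
5. canonical 5-gon: [(0, 29.64) (13.4102, 16.2298) (15, 16.0194) (15, 91) (0, 91)]
6. shoelace: 1031.8035

Area of P2's cell: 1031.8035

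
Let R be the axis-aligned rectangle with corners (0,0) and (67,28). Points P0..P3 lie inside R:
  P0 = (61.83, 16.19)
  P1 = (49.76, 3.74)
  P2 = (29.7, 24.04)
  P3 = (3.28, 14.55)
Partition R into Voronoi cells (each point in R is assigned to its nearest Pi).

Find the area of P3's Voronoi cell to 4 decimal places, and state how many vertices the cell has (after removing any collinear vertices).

1. box [0,67]×[0,28]: [(0, 0) (67, 0) (67, 28) (0, 28)]
2. ⊥bis P3·P0 via (32.555,15.37): [(0, 0) (32.9855, 0) (32.2012, 28) (0, 28)]  |A|=912.6145
3. ⊥bis P3·P1 via (26.52,9.145): [(0, 0) (24.3931, 0) (30.9052, 28) (0, 28)]  |A|=774.176
4. ⊥bis P3·P2 via (16.49,19.295): [(0, 0) (23.4207, 0) (13.3632, 28) (0, 28)]  |A|=514.9746
5. canonical 4-gon: [(0, 0) (23.4207, 0) (13.3632, 28) (0, 28)]
6. shoelace: 514.9746

Area of P3's cell: 514.9746 (4 vertices)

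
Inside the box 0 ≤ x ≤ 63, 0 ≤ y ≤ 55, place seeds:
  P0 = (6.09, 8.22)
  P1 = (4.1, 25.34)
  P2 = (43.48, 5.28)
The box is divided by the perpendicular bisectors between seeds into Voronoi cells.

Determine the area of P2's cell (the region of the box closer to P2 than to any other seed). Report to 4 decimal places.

Area of P2's cell: 1735.7729

1. box [0,63]×[0,55]: [(0, 0) (63, 0) (63, 55) (0, 55)]
2. ⊥bis P2·P0 via (24.785,6.75): [(24.2542, 0) (63, 0) (63, 55) (28.5789, 55)]  |A|=2012.0878
3. ⊥bis P2·P1 via (23.79,15.31): [(25.7626, 19.1824) (24.2542, 0) (63, 0) (63, 55) (44.0079, 55)]  |A|=1735.7729
4. canonical 5-gon: [(25.7626, 19.1824) (24.2542, 0) (63, 0) (63, 55) (44.0079, 55)]
5. shoelace: 1735.7729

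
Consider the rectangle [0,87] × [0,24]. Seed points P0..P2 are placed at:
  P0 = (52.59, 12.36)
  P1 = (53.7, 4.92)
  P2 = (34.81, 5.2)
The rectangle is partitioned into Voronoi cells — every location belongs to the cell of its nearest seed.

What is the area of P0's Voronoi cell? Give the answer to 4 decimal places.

1. box [0,87]×[0,24]: [(0, 0) (87, 0) (87, 24) (0, 24)]
2. ⊥bis P0·P1 via (53.145,8.64): [(0, 0.7111) (87, 13.6909) (87, 24) (0, 24)]  |A|=1461.5105
3. ⊥bis P0·P2 via (43.7,8.78): [(44.2885, 7.3187) (87, 13.6909) (87, 24) (37.5709, 24)]  |A|=632.4293
4. canonical 4-gon: [(44.2885, 7.3187) (87, 13.6909) (87, 24) (37.5709, 24)]
5. shoelace: 632.4293

Area of P0's cell: 632.4293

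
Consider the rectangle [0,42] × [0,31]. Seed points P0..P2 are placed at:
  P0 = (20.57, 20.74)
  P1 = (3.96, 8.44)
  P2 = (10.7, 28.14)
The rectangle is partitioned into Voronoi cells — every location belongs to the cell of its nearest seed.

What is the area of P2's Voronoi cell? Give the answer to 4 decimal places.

1. box [0,42]×[0,31]: [(0, 0) (42, 0) (42, 31) (0, 31)]
2. ⊥bis P2·P0 via (15.635,24.44): [(0, 3.5863) (20.5533, 31) (0, 31)]  |A|=281.7216
3. ⊥bis P2·P1 via (7.33,18.29): [(0, 20.7978) (10.2699, 17.2842) (20.5533, 31) (0, 31)]  |A|=193.341
4. canonical 4-gon: [(0, 20.7978) (10.2699, 17.2842) (20.5533, 31) (0, 31)]
5. shoelace: 193.341

Area of P2's cell: 193.3410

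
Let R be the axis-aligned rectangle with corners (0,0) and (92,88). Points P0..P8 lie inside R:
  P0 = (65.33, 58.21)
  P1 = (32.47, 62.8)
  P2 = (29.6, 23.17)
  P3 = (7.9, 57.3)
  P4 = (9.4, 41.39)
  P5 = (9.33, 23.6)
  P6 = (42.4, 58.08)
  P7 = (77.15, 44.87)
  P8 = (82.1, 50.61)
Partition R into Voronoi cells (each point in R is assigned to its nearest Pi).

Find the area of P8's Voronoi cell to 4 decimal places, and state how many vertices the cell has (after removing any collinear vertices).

1. box [0,92]×[0,88]: [(0, 0) (92, 0) (92, 88) (0, 88)]
2. ⊥bis P8·P0 via (73.715,54.41): [(49.0569, 0) (92, 0) (92, 88) (88.9377, 88)]  |A|=2024.2385
3. ⊥bis P8·P1 via (57.285,56.705): [(49.0569, 0) (92, 0) (92, 88) (88.9377, 88)]  |A|=2024.2385
4. ⊥bis P8·P2 via (55.85,36.89): [(61.1659, 26.7193) (75.1312, 0) (92, 0) (92, 88) (88.9377, 88)]  |A|=1675.8951
5. ⊥bis P8·P3 via (45,53.955): [(61.1659, 26.7193) (75.1312, 0) (92, 0) (92, 88) (88.9377, 88)]  |A|=1675.8951
6. ⊥bis P8·P4 via (45.75,46): [(61.1659, 26.7193) (75.1312, 0) (92, 0) (92, 88) (88.9377, 88)]  |A|=1675.8951
7. ⊥bis P8·P5 via (45.715,37.105): [(61.1659, 26.7193) (75.1312, 0) (92, 0) (92, 88) (88.9377, 88)]  |A|=1675.8951
8. ⊥bis P8·P6 via (62.25,54.345): [(61.1659, 26.7193) (75.1312, 0) (92, 0) (92, 88) (88.9377, 88)]  |A|=1675.8951
9. ⊥bis P8·P7 via (79.625,47.74): [(73.2023, 53.2787) (92, 37.0682) (92, 88) (88.9377, 88)]  |A|=531.8643
10. canonical 4-gon: [(73.2023, 53.2787) (92, 37.0682) (92, 88) (88.9377, 88)]
11. shoelace: 531.8643

Area of P8's cell: 531.8643 (4 vertices)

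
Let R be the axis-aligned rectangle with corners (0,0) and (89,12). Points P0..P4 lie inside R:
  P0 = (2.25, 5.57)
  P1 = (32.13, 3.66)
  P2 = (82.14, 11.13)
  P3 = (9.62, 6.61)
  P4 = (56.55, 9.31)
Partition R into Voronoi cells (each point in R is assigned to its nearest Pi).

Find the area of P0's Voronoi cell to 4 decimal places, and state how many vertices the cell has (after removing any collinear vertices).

1. box [0,89]×[0,12]: [(0, 0) (89, 0) (89, 12) (0, 12)]
2. ⊥bis P0·P1 via (17.19,4.615): [(0, 0) (16.895, 0) (17.6621, 12) (0, 12)]  |A|=207.3424
3. ⊥bis P0·P2 via (42.195,8.35): [(0, 0) (16.895, 0) (17.6621, 12) (0, 12)]  |A|=207.3424
4. ⊥bis P0·P3 via (5.935,6.09): [(0, 0) (6.7944, 0) (5.101, 12) (0, 12)]  |A|=71.3724
5. ⊥bis P0·P4 via (29.4,7.44): [(0, 0) (6.7944, 0) (5.101, 12) (0, 12)]  |A|=71.3724
6. canonical 4-gon: [(0, 0) (6.7944, 0) (5.101, 12) (0, 12)]
7. shoelace: 71.3724

Area of P0's cell: 71.3724 (4 vertices)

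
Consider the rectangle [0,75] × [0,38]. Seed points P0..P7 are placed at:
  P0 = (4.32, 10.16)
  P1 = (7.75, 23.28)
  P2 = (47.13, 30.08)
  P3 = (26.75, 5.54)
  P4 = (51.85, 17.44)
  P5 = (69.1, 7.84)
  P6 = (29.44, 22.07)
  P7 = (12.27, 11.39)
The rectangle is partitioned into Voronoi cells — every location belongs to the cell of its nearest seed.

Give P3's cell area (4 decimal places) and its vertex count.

1. box [0,75]×[0,38]: [(0, 0) (75, 0) (75, 38) (0, 38)]
2. ⊥bis P3·P0 via (15.535,7.85): [(13.9181, 0) (75, 0) (75, 38) (21.7451, 38)]  |A|=2172.3988
3. ⊥bis P3·P1 via (17.25,14.41): [(16.7832, 13.9101) (13.9181, 0) (75, 0) (75, 38) (39.2756, 38)]  |A|=1961.2445
4. ⊥bis P3·P2 via (36.94,17.81): [(27.6376, 25.5354) (16.7832, 13.9101) (13.9181, 0) (58.3854, 0)]  |A|=626.5848
5. ⊥bis P3·P4 via (39.3,11.49): [(35.8904, 18.6817) (27.6376, 25.5354) (16.7832, 13.9101) (13.9181, 0) (44.7475, 0)]  |A|=499.1949
6. ⊥bis P3·P5 via (47.925,6.69): [(35.8904, 18.6817) (27.6376, 25.5354) (16.7832, 13.9101) (13.9181, 0) (44.7475, 0)]  |A|=499.1949
7. ⊥bis P3·P6 via (28.095,13.805): [(39.0475, 12.0227) (18.1901, 15.4169) (16.7832, 13.9101) (13.9181, 0) (44.7475, 0)]  |A|=360.9793
8. ⊥bis P3·P7 via (19.51,8.465): [(39.0475, 12.0227) (22.0639, 14.7865) (16.0901, 0) (44.7475, 0)]  |A|=306.0874
9. canonical 4-gon: [(39.0475, 12.0227) (22.0639, 14.7865) (16.0901, 0) (44.7475, 0)]
10. shoelace: 306.0874

Area of P3's cell: 306.0874 (4 vertices)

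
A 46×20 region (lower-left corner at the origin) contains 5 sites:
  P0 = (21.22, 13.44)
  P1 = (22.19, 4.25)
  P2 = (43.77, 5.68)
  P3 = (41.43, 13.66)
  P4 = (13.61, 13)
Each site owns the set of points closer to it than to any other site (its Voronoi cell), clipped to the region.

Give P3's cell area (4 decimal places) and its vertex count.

Area of P3's cell: 165.9453 (5 vertices)

1. box [0,46]×[0,20]: [(0, 0) (46, 0) (46, 20) (0, 20)]
2. ⊥bis P3·P0 via (31.325,13.55): [(31.4725, 0) (46, 0) (46, 20) (31.2548, 20)]  |A|=292.7271
3. ⊥bis P3·P1 via (31.81,8.955): [(31.3651, 9.8646) (36.1898, 0) (46, 0) (46, 20) (31.2548, 20)]  |A|=269.4601
4. ⊥bis P3·P2 via (42.6,9.67): [(31.3651, 9.8646) (32.8575, 6.8132) (46, 10.667) (46, 20) (31.2548, 20)]  |A|=165.9453
5. ⊥bis P3·P4 via (27.52,13.33): [(31.3651, 9.8646) (32.8575, 6.8132) (46, 10.667) (46, 20) (31.2548, 20)]  |A|=165.9453
6. canonical 5-gon: [(31.3651, 9.8646) (32.8575, 6.8132) (46, 10.667) (46, 20) (31.2548, 20)]
7. shoelace: 165.9453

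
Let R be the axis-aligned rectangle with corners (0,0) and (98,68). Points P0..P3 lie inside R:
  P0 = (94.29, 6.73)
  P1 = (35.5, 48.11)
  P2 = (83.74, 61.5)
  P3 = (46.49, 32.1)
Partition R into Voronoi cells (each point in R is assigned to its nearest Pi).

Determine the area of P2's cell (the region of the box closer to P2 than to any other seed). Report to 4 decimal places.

1. box [0,98]×[0,68]: [(0, 0) (98, 0) (98, 68) (0, 68)]
2. ⊥bis P2·P0 via (89.015,34.115): [(0, 16.9686) (98, 35.8457) (98, 68) (0, 68)]  |A|=4076.0981
3. ⊥bis P2·P1 via (59.62,54.805): [(66.5633, 29.7903) (98, 35.8457) (98, 68) (55.9575, 68)]  |A|=1308.6283
4. ⊥bis P2·P3 via (65.115,46.8): [(60.0665, 53.1965) (76.9596, 31.7928) (98, 35.8457) (98, 68) (55.9575, 68)]  |A|=1180.4547
5. canonical 5-gon: [(60.0665, 53.1965) (76.9596, 31.7928) (98, 35.8457) (98, 68) (55.9575, 68)]
6. shoelace: 1180.4547

Area of P2's cell: 1180.4547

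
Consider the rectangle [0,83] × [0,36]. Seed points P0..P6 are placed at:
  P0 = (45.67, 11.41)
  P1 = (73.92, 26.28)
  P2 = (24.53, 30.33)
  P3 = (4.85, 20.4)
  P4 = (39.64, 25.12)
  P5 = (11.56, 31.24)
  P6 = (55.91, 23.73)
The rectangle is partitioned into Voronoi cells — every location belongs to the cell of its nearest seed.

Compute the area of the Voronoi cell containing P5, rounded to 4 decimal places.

Area of P5's cell: 189.6739

1. box [0,83]×[0,36]: [(0, 0) (83, 0) (83, 36) (0, 36)]
2. ⊥bis P5·P0 via (28.615,21.325): [(0, 0) (16.2176, 0) (37.1464, 36) (0, 36)]  |A|=960.5519
3. ⊥bis P5·P1 via (42.74,28.76): [(0, 0) (16.2176, 0) (37.1464, 36) (0, 36)]  |A|=960.5519
4. ⊥bis P5·P2 via (18.045,30.785): [(0, 0) (15.8851, 0) (18.4109, 36) (0, 36)]  |A|=617.3273
5. ⊥bis P5·P3 via (8.205,25.82): [(0, 30.8989) (17.3016, 20.1892) (18.4109, 36) (0, 36)]  |A|=189.6739
6. ⊥bis P5·P4 via (25.6,28.18): [(0, 30.8989) (17.3016, 20.1892) (18.4109, 36) (0, 36)]  |A|=189.6739
7. ⊥bis P5·P6 via (33.735,27.485): [(0, 30.8989) (17.3016, 20.1892) (18.4109, 36) (0, 36)]  |A|=189.6739
8. canonical 4-gon: [(0, 30.8989) (17.3016, 20.1892) (18.4109, 36) (0, 36)]
9. shoelace: 189.6739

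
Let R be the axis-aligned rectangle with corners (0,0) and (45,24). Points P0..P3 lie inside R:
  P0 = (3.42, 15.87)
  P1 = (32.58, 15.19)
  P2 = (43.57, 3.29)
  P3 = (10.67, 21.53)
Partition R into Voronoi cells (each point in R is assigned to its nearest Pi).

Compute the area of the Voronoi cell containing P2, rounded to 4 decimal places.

Area of P2's cell: 132.3548

1. box [0,45]×[0,24]: [(0, 0) (45, 0) (45, 24) (0, 24)]
2. ⊥bis P2·P0 via (23.495,9.58): [(20.4933, 0) (45, 0) (45, 24) (28.0131, 24)]  |A|=497.9221
3. ⊥bis P2·P1 via (38.075,9.24): [(28.0699, 0) (45, 0) (45, 15.6354)]  |A|=132.3548
4. ⊥bis P2·P3 via (27.12,12.41): [(28.0699, 0) (45, 0) (45, 15.6354)]  |A|=132.3548
5. canonical 3-gon: [(28.0699, 0) (45, 0) (45, 15.6354)]
6. shoelace: 132.3548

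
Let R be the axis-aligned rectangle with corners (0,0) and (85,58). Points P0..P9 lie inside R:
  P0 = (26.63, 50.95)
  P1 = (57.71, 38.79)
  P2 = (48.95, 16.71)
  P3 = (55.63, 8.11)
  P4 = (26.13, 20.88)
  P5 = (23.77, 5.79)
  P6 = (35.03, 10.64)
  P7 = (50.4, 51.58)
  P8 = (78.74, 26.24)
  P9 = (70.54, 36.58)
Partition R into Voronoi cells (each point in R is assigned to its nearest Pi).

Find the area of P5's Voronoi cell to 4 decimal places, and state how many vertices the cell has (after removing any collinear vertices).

1. box [0,85]×[0,58]: [(0, 0) (85, 0) (85, 58) (0, 58)]
2. ⊥bis P5·P0 via (25.2,28.37): [(0, 29.9659) (0, 0) (85, 0) (85, 24.5828)]  |A|=2318.3227
3. ⊥bis P5·P1 via (40.74,22.29): [(35.4602, 27.7202) (0, 29.9659) (0, 0) (62.4127, 0)]  |A|=1396.3448
4. ⊥bis P5·P2 via (36.36,11.25): [(29.0409, 28.1268) (0, 29.9659) (0, 0) (41.2389, 0)]  |A|=1015.077
5. ⊥bis P5·P3 via (39.7,6.95): [(39.9977, 2.862) (29.0409, 28.1268) (0, 29.9659) (0, 0) (40.2061, 0)]  |A|=1013.5991
6. ⊥bis P5·P4 via (24.95,13.335): [(39.9977, 2.862) (36.2202, 11.5724) (0, 17.2371) (0, 0) (40.2061, 0)]  |A|=549.3031
7. ⊥bis P5·P6 via (29.4,8.215): [(27.3568, 12.9586) (0, 17.2371) (0, 0) (32.9384, 0)]  |A|=449.1931
8. ⊥bis P5·P7 via (37.085,28.685): [(27.3568, 12.9586) (0, 17.2371) (0, 0) (32.9384, 0)]  |A|=449.1931
9. ⊥bis P5·P8 via (51.255,16.015): [(27.3568, 12.9586) (0, 17.2371) (0, 0) (32.9384, 0)]  |A|=449.1931
10. ⊥bis P5·P9 via (47.155,21.185): [(27.3568, 12.9586) (0, 17.2371) (0, 0) (32.9384, 0)]  |A|=449.1931
11. canonical 4-gon: [(27.3568, 12.9586) (0, 17.2371) (0, 0) (32.9384, 0)]
12. shoelace: 449.1931

Area of P5's cell: 449.1931 (4 vertices)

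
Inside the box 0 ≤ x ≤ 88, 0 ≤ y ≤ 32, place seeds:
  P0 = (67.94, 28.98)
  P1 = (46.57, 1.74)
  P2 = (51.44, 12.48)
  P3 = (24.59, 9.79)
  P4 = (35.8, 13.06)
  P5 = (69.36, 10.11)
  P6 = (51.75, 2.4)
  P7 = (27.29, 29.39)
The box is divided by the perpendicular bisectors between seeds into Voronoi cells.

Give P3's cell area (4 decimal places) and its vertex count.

Area of P3's cell: 646.9268 (5 vertices)

1. box [0,88]×[0,32]: [(0, 0) (88, 0) (88, 32) (0, 32)]
2. ⊥bis P3·P0 via (46.265,19.385): [(0, 0) (54.8463, 0) (40.6806, 32) (0, 32)]  |A|=1528.4307
3. ⊥bis P3·P1 via (35.58,5.765): [(0, 0) (33.4686, 0) (43.1475, 26.4275) (40.6806, 32) (0, 32)]  |A|=1245.9519
4. ⊥bis P3·P2 via (38.015,11.135): [(0, 0) (33.4686, 0) (37.9144, 12.139) (35.9246, 32) (0, 32)]  |A|=1166.5178
5. ⊥bis P3·P4 via (30.195,11.425): [(0, 0) (33.4686, 0) (33.5015, 0.0898) (24.1932, 32) (0, 32)]  |A|=923.5319
6. ⊥bis P3·P5 via (46.975,9.95): [(0, 0) (33.4686, 0) (33.5015, 0.0898) (24.1932, 32) (0, 32)]  |A|=923.5319
7. ⊥bis P3·P6 via (38.17,6.095): [(0, 0) (33.4686, 0) (33.5015, 0.0898) (24.1932, 32) (0, 32)]  |A|=923.5319
8. ⊥bis P3·P7 via (25.94,19.59): [(0, 23.1634) (0, 0) (33.4686, 0) (33.5015, 0.0898) (27.8917, 19.3211)]  |A|=646.9268
9. canonical 5-gon: [(0, 23.1634) (0, 0) (33.4686, 0) (33.5015, 0.0898) (27.8917, 19.3211)]
10. shoelace: 646.9268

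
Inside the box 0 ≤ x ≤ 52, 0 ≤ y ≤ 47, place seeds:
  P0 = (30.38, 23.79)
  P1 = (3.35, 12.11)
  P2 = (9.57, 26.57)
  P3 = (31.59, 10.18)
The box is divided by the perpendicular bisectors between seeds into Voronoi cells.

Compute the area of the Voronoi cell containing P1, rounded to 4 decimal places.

Area of P1's cell: 316.9264

1. box [0,52]×[0,47]: [(0, 0) (52, 0) (52, 47) (0, 47)]
2. ⊥bis P1·P0 via (16.865,17.95): [(0, 0) (24.6214, 0) (4.3121, 47) (0, 47)]  |A|=679.9385
3. ⊥bis P1·P2 via (6.46,19.34): [(0, 22.1188) (0, 0) (24.6214, 0) (18.5028, 14.1598)]  |A|=378.9465
4. ⊥bis P1·P3 via (17.47,11.145): [(17.6996, 14.5052) (0, 22.1188) (0, 0) (16.7083, 0)]  |A|=316.9264
5. canonical 4-gon: [(17.6996, 14.5052) (0, 22.1188) (0, 0) (16.7083, 0)]
6. shoelace: 316.9264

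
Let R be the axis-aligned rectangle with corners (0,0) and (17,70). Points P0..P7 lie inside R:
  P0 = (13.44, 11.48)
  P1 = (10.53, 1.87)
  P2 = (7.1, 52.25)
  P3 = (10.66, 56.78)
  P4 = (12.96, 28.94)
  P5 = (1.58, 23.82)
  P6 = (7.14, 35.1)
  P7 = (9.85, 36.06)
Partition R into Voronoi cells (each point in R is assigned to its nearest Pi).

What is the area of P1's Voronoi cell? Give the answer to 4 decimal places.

Area of P1's cell: 131.4150

1. box [0,17]×[0,70]: [(0, 0) (17, 0) (17, 70) (0, 70)]
2. ⊥bis P1·P0 via (11.985,6.675): [(0, 10.3042) (0, 0) (17, 0) (17, 5.1564)]  |A|=131.415
3. ⊥bis P1·P2 via (8.815,27.06): [(0, 10.3042) (0, 0) (17, 0) (17, 5.1564)]  |A|=131.415
4. ⊥bis P1·P3 via (10.595,29.325): [(0, 10.3042) (0, 0) (17, 0) (17, 5.1564)]  |A|=131.415
5. ⊥bis P1·P4 via (11.745,15.405): [(0, 10.3042) (0, 0) (17, 0) (17, 5.1564)]  |A|=131.415
6. ⊥bis P1·P5 via (6.055,12.845): [(0, 10.3042) (0, 0) (17, 0) (17, 5.1564)]  |A|=131.415
7. ⊥bis P1·P6 via (8.835,18.485): [(0, 10.3042) (0, 0) (17, 0) (17, 5.1564)]  |A|=131.415
8. ⊥bis P1·P7 via (10.19,18.965): [(0, 10.3042) (0, 0) (17, 0) (17, 5.1564)]  |A|=131.415
9. canonical 4-gon: [(0, 10.3042) (0, 0) (17, 0) (17, 5.1564)]
10. shoelace: 131.415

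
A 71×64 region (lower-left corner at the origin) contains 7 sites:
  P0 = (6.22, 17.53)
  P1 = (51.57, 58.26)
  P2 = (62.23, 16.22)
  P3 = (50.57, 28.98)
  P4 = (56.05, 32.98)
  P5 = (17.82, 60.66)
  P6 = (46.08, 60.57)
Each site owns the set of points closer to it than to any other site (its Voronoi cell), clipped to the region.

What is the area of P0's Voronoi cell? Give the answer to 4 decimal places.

Area of P0's cell: 1144.5670

1. box [0,71]×[0,64]: [(0, 0) (71, 0) (71, 64) (0, 64)]
2. ⊥bis P0·P1 via (28.895,37.895): [(0, 0) (62.9295, 0) (5.4494, 64) (0, 64)]  |A|=2188.1249
3. ⊥bis P0·P2 via (34.225,16.875): [(0, 0) (33.8303, 0) (34.5689, 31.5775) (5.4494, 64) (0, 64)]  |A|=1728.685
4. ⊥bis P0·P3 via (28.395,23.255): [(0, 0) (33.8303, 0) (33.8775, 2.0191) (22.8888, 44.5825) (5.4494, 64) (0, 64)]  |A|=1551.5676
5. ⊥bis P0·P4 via (31.135,25.255): [(0, 0) (33.8303, 0) (33.8775, 2.0191) (22.8888, 44.5825) (5.4494, 64) (0, 64)]  |A|=1551.5676
6. ⊥bis P0·P5 via (12.02,39.095): [(0, 42.3278) (0, 0) (33.8303, 0) (33.8775, 2.0191) (25.2223, 35.5442)]  |A|=1144.567
7. ⊥bis P0·P6 via (26.15,39.05): [(0, 42.3278) (0, 0) (33.8303, 0) (33.8775, 2.0191) (25.2223, 35.5442)]  |A|=1144.567
8. canonical 5-gon: [(0, 42.3278) (0, 0) (33.8303, 0) (33.8775, 2.0191) (25.2223, 35.5442)]
9. shoelace: 1144.567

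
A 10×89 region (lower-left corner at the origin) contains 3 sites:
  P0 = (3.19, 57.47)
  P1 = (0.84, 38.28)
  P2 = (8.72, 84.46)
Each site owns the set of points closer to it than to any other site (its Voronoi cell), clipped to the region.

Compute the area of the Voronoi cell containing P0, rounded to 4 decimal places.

1. box [0,10]×[0,89]: [(0, 0) (10, 0) (10, 89) (0, 89)]
2. ⊥bis P0·P1 via (2.015,47.875): [(0, 48.1218) (10, 46.8972) (10, 89) (0, 89)]  |A|=414.9054
3. ⊥bis P0·P2 via (5.955,70.965): [(0, 72.1851) (0, 48.1218) (10, 46.8972) (10, 70.1362)]  |A|=236.5121
4. canonical 4-gon: [(0, 72.1851) (0, 48.1218) (10, 46.8972) (10, 70.1362)]
5. shoelace: 236.5121

Area of P0's cell: 236.5121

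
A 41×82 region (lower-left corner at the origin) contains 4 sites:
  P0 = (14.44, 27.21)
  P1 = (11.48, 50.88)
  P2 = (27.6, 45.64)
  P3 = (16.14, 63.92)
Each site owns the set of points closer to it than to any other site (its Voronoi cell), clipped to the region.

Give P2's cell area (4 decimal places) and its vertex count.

Area of P2's cell: 658.7508 (4 vertices)

1. box [0,41]×[0,82]: [(0, 0) (41, 0) (41, 82) (0, 82)]
2. ⊥bis P2·P0 via (21.02,36.425): [(0, 51.4344) (41, 22.1582) (41, 82) (0, 82)]  |A|=1853.3514
3. ⊥bis P2·P1 via (19.54,48.26): [(16.6964, 39.5123) (41, 22.1582) (41, 82) (30.5076, 82)]  |A|=950.0836
4. ⊥bis P2·P3 via (21.87,54.78): [(21.6055, 54.6142) (16.6964, 39.5123) (41, 22.1582) (41, 66.7729)]  |A|=658.7508
5. canonical 4-gon: [(21.6055, 54.6142) (16.6964, 39.5123) (41, 22.1582) (41, 66.7729)]
6. shoelace: 658.7508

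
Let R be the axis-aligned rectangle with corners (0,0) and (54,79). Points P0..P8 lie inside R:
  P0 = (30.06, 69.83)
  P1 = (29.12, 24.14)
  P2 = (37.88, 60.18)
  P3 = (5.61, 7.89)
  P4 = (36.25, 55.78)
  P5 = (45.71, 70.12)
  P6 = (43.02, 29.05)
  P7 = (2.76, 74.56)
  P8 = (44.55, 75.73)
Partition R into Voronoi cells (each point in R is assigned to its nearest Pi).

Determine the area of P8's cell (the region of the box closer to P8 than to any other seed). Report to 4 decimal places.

Area of P8's cell: 107.0875

1. box [0,54]×[0,79]: [(0, 0) (54, 0) (54, 79) (0, 79)]
2. ⊥bis P8·P0 via (37.305,72.78): [(54, 31.7782) (54, 79) (34.7724, 79)]  |A|=453.9818
3. ⊥bis P8·P1 via (36.835,49.935): [(47.962, 46.607) (54, 44.8011) (54, 79) (34.7724, 79)]  |A|=414.6659
4. ⊥bis P8·P2 via (41.215,67.955): [(38.858, 68.966) (54, 62.471) (54, 79) (34.7724, 79)]  |A|=221.6061
5. ⊥bis P8·P3 via (25.08,41.81): [(38.858, 68.966) (54, 62.471) (54, 79) (34.7724, 79)]  |A|=221.6061
6. ⊥bis P8·P4 via (40.4,65.755): [(38.858, 68.966) (54, 62.471) (54, 79) (34.7724, 79)]  |A|=221.6061
7. ⊥bis P8·P5 via (45.13,72.925): [(37.8582, 71.4214) (54, 74.7591) (54, 79) (34.7724, 79)]  |A|=107.0875
8. ⊥bis P8·P6 via (43.785,52.39): [(37.8582, 71.4214) (54, 74.7591) (54, 79) (34.7724, 79)]  |A|=107.0875
9. ⊥bis P8·P7 via (23.655,75.145): [(37.8582, 71.4214) (54, 74.7591) (54, 79) (34.7724, 79)]  |A|=107.0875
10. canonical 4-gon: [(37.8582, 71.4214) (54, 74.7591) (54, 79) (34.7724, 79)]
11. shoelace: 107.0875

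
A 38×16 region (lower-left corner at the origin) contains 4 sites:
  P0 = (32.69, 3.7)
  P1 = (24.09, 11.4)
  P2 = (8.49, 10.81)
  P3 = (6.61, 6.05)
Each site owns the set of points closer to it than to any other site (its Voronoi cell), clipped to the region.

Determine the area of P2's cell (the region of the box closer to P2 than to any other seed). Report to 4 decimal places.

1. box [0,38]×[0,16]: [(0, 0) (38, 0) (38, 16) (0, 16)]
2. ⊥bis P2·P0 via (20.59,7.255): [(0, 0) (18.4585, 0) (23.1593, 16) (0, 16)]  |A|=332.9421
3. ⊥bis P2·P1 via (16.29,11.105): [(0, 0) (16.71, 0) (16.1049, 16) (0, 16)]  |A|=262.5189
4. ⊥bis P2·P3 via (7.55,8.43): [(0, 11.4119) (16.5252, 4.8852) (16.1049, 16) (0, 16)]  |A|=127.411
5. canonical 4-gon: [(0, 11.4119) (16.5252, 4.8852) (16.1049, 16) (0, 16)]
6. shoelace: 127.411

Area of P2's cell: 127.4110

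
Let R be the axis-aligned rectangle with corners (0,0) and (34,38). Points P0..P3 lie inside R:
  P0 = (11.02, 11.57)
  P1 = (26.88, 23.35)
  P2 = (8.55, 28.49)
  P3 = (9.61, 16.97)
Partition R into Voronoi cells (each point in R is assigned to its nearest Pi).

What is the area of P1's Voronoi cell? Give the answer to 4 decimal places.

Area of P1's cell: 461.8117

1. box [0,34]×[0,38]: [(0, 0) (34, 0) (34, 38) (0, 38)]
2. ⊥bis P1·P0 via (18.95,17.46): [(31.9184, 0) (34, 0) (34, 38) (3.6939, 38)]  |A|=615.3657
3. ⊥bis P1·P2 via (17.715,25.92): [(16.3313, 20.9856) (31.9184, 0) (34, 0) (34, 38) (21.1024, 38)]  |A|=467.2687
4. ⊥bis P1·P3 via (18.245,20.16): [(17.0255, 23.4611) (19.5319, 16.6766) (31.9184, 0) (34, 0) (34, 38) (21.1024, 38)]  |A|=461.8117
5. canonical 6-gon: [(17.0255, 23.4611) (19.5319, 16.6766) (31.9184, 0) (34, 0) (34, 38) (21.1024, 38)]
6. shoelace: 461.8117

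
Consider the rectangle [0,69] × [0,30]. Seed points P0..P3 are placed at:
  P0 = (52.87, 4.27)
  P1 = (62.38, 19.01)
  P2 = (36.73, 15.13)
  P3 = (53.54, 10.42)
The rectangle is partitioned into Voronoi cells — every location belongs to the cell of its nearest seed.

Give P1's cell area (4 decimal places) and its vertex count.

Area of P1's cell: 331.5079 (5 vertices)

1. box [0,69]×[0,30]: [(0, 0) (69, 0) (69, 30) (0, 30)]
2. ⊥bis P1·P0 via (57.625,11.64): [(69, 4.301) (69, 30) (29.168, 30)]  |A|=511.8209
3. ⊥bis P1·P2 via (49.555,17.07): [(49.5924, 16.8225) (69, 4.301) (69, 30) (47.5991, 30)]  |A|=390.3824
4. ⊥bis P1·P3 via (57.96,14.715): [(48.4273, 24.5252) (66.5324, 5.8931) (69, 4.301) (69, 30) (47.5991, 30)]  |A|=331.5079
5. canonical 5-gon: [(48.4273, 24.5252) (66.5324, 5.8931) (69, 4.301) (69, 30) (47.5991, 30)]
6. shoelace: 331.5079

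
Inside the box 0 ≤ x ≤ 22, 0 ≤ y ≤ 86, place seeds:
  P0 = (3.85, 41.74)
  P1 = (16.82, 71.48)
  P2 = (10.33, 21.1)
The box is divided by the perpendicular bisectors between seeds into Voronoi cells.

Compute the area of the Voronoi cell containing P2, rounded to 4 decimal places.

Area of P2's cell: 718.2463

1. box [0,22]×[0,86]: [(0, 0) (22, 0) (22, 86) (0, 86)]
2. ⊥bis P2·P0 via (7.09,31.42): [(0, 29.1941) (0, 0) (22, 0) (22, 36.101)]  |A|=718.2463
3. ⊥bis P2·P1 via (13.575,46.29): [(0, 29.1941) (0, 0) (22, 0) (22, 36.101)]  |A|=718.2463
4. canonical 4-gon: [(0, 29.1941) (0, 0) (22, 0) (22, 36.101)]
5. shoelace: 718.2463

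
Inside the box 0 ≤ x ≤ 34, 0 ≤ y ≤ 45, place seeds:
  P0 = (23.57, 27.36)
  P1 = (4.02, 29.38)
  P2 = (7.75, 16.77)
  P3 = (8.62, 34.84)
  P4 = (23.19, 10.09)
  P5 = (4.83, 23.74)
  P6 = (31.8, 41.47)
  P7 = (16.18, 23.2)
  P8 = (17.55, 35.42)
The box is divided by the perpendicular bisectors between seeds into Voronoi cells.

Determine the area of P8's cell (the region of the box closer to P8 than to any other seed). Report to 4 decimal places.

1. box [0,34]×[0,45]: [(0, 0) (34, 0) (34, 45) (0, 45)]
2. ⊥bis P8·P0 via (20.56,31.39): [(0, 16.0338) (34, 41.4283) (34, 45) (0, 45)]  |A|=553.1446
3. ⊥bis P8·P1 via (10.785,32.4): [(13.5674, 26.1672) (34, 41.4283) (34, 45) (5.1602, 45)]  |A|=308.0563
4. ⊥bis P8·P2 via (12.65,26.095): [(13.5674, 26.1672) (34, 41.4283) (34, 45) (5.1602, 45)]  |A|=308.0563
5. ⊥bis P8·P3 via (13.085,35.13): [(13.6625, 26.2383) (34, 41.4283) (34, 45) (12.4439, 45)]  |A|=238.5339
6. ⊥bis P8·P4 via (20.37,22.755): [(13.6625, 26.2383) (34, 41.4283) (34, 45) (12.4439, 45)]  |A|=238.5339
7. ⊥bis P8·P5 via (11.19,29.58): [(13.6171, 26.9367) (14.016, 26.5023) (34, 41.4283) (34, 45) (12.4439, 45)]  |A|=238.4044
8. ⊥bis P8·P6 via (24.675,38.445): [(13.6171, 26.9367) (14.016, 26.5023) (25.9584, 35.4221) (21.892, 45) (12.4439, 45)]  |A|=166.0586
9. ⊥bis P8·P7 via (16.865,29.31): [(13.4381, 29.6942) (17.6564, 29.2213) (25.9584, 35.4221) (21.892, 45) (12.4439, 45)]  |A|=158.9521
10. canonical 5-gon: [(13.4381, 29.6942) (17.6564, 29.2213) (25.9584, 35.4221) (21.892, 45) (12.4439, 45)]
11. shoelace: 158.9521

Area of P8's cell: 158.9521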